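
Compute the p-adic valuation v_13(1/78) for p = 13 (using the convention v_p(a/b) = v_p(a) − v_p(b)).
v_13(1/78) = -1

Factor powers of 13 from the numerator and denominator of the reduced fraction: 1 = 13^0 · 1 and 78 = 13^1 · 6. Apply v_p(a/b) = v_p(a) − v_p(b): v_13(1/78) = 0 − 1 = -1.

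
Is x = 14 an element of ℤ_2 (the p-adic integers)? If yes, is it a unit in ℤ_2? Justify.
x ∈ ℤ_2 but not a unit; v_2(x) = 1 > 0

ℤ_2 = {x ∈ ℚ_2 : v_2(x) ≥ 0} and ℤ_2^× = {x ∈ ℤ_2 : v_2(x) = 0}. Here v_2(14) = v_2(num) − v_2(den) = 1; compare against these criteria.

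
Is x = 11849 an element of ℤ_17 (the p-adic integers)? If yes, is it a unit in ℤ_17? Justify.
x ∈ ℤ_17 but not a unit; v_17(x) = 2 > 0

ℤ_17 = {x ∈ ℚ_17 : v_17(x) ≥ 0} and ℤ_17^× = {x ∈ ℤ_17 : v_17(x) = 0}. Here v_17(11849) = v_17(num) − v_17(den) = 2; compare against these criteria.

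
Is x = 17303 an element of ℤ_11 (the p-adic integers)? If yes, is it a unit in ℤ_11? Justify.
x ∈ ℤ_11 but not a unit; v_11(x) = 3 > 0

ℤ_11 = {x ∈ ℚ_11 : v_11(x) ≥ 0} and ℤ_11^× = {x ∈ ℤ_11 : v_11(x) = 0}. Here v_11(17303) = v_11(num) − v_11(den) = 3; compare against these criteria.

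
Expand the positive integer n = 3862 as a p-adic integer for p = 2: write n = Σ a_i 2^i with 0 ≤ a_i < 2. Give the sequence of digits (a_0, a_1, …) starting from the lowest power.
(a_0, a_1, …) = (0, 1, 1, 0, 1, 0, 0, 0, 1, 1, 1, 1)

Repeated division by 2 gives the digits low-to-high: 3862 = 1·2^1 + 1·2^2 + 1·2^4 + 1·2^8 + 1·2^9 + 1·2^10 + 1·2^11. Digit sequence: (0, 1, 1, 0, 1, 0, 0, 0, 1, 1, 1, 1).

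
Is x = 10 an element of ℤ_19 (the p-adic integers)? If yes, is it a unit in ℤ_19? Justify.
x ∈ ℤ_19^× (unit); v_19(x) = 0

ℤ_19 = {x ∈ ℚ_19 : v_19(x) ≥ 0} and ℤ_19^× = {x ∈ ℤ_19 : v_19(x) = 0}. Here v_19(10) = v_19(num) − v_19(den) = 0; compare against these criteria.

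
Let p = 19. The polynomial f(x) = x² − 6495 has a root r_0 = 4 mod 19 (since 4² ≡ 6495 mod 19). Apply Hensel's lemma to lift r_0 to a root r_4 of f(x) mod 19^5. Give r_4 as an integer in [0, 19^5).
r_4 = 1018879 (mod 2476099)

Hensel's recurrence: r_{i+1} = r_i − f(r_i)·(f′(r_i))^{-1} mod 19^{i+2}, with f′(x) = 2x. Iterate:
  r_0 = 4 (mod 19)
  r_1 = 137 (mod 361)
  r_2 = 3747 (mod 6859)
  r_3 = 106632 (mod 130321)
  r_4 = 1018879 (mod 2476099)
Final: r_4 = 1018879, and one checks f(r_4) ≡ 0 mod 19^5.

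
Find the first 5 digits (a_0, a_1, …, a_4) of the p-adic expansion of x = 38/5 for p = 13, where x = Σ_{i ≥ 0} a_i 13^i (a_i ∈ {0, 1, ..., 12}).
(a_0, …, a_4) = (5, 8, 2, 5, 10)

v_13(38/5) = 0 (numerator and denominator both coprime to 13), so x ∈ ℤ_13^×. Compute digits iteratively via a_i = x_i mod 13, x_{i+1} = (x_i − a_i)/13, with x_0 = x:
  x_0 = 38/5;  a_0 = 5;  x_1 = (x_0 − 5)/13 = 1/5
  x_1 = 1/5;  a_1 = 8;  x_2 = (x_1 − 8)/13 = -3/5
  x_2 = -3/5;  a_2 = 2;  x_3 = (x_2 − 2)/13 = -1/5
  x_3 = -1/5;  a_3 = 5;  x_4 = (x_3 − 5)/13 = -2/5
  x_4 = -2/5;  a_4 = 10;  x_5 = (x_4 − 10)/13 = -4/5
Digits: (5, 8, 2, 5, 10).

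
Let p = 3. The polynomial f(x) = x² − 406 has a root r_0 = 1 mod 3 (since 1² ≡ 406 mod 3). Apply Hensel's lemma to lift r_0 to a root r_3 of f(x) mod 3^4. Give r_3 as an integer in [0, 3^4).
r_3 = 1 (mod 81)

Hensel's recurrence: r_{i+1} = r_i − f(r_i)·(f′(r_i))^{-1} mod 3^{i+2}, with f′(x) = 2x. Iterate:
  r_0 = 1 (mod 3)
  r_1 = 1 (mod 9)
  r_2 = 1 (mod 27)
  r_3 = 1 (mod 81)
Final: r_3 = 1, and one checks f(r_3) ≡ 0 mod 3^4.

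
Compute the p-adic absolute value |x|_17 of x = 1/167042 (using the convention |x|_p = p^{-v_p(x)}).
|1/167042|_17 = 83521

Step 1 — compute v_17(x) by factoring powers of 17 out of the numerator and denominator: v_17(1/167042) = -4. Step 2 — apply |x|_p = p^{-v_p(x)} = 17^{4} = 83521.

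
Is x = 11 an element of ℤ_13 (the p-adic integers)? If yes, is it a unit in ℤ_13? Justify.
x ∈ ℤ_13^× (unit); v_13(x) = 0

ℤ_13 = {x ∈ ℚ_13 : v_13(x) ≥ 0} and ℤ_13^× = {x ∈ ℤ_13 : v_13(x) = 0}. Here v_13(11) = v_13(num) − v_13(den) = 0; compare against these criteria.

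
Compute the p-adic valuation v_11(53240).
v_11(53240) = 3

v_11(n) is the largest exponent k such that 11^k divides n. Factor out: 53240 = 11^3 · 40. (Sign doesn't affect v_p.) So v_11(53240) = 3.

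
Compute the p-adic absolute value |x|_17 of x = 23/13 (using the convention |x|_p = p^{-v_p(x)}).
|23/13|_17 = 1

Step 1 — compute v_17(x) by factoring powers of 17 out of the numerator and denominator: v_17(23/13) = 0. Step 2 — apply |x|_p = p^{-v_p(x)} = 17^{0} = 1.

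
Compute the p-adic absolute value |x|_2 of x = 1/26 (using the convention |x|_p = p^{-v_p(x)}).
|1/26|_2 = 2

Step 1 — compute v_2(x) by factoring powers of 2 out of the numerator and denominator: v_2(1/26) = -1. Step 2 — apply |x|_p = p^{-v_p(x)} = 2^{1} = 2.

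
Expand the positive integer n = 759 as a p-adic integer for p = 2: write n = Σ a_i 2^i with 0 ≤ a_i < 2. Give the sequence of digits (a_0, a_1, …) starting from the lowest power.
(a_0, a_1, …) = (1, 1, 1, 0, 1, 1, 1, 1, 0, 1)

Repeated division by 2 gives the digits low-to-high: 759 = 1 + 1·2^1 + 1·2^2 + 1·2^4 + 1·2^5 + 1·2^6 + 1·2^7 + 1·2^9. Digit sequence: (1, 1, 1, 0, 1, 1, 1, 1, 0, 1).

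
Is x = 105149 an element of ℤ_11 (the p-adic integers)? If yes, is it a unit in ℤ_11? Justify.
x ∈ ℤ_11 but not a unit; v_11(x) = 3 > 0

ℤ_11 = {x ∈ ℚ_11 : v_11(x) ≥ 0} and ℤ_11^× = {x ∈ ℤ_11 : v_11(x) = 0}. Here v_11(105149) = v_11(num) − v_11(den) = 3; compare against these criteria.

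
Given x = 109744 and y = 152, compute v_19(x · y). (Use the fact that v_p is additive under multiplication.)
v_19(16681088) = 4

v_p(x) = 3 (factor: 109744 = 19^3 · 16); v_p(y) = 1 (factor: 152 = 19^1 · 8). Additivity: v_p(xy) = v_p(x) + v_p(y) = 3 + 1 = 4. (Direct check: xy = 16681088 = 19^4 · (128).)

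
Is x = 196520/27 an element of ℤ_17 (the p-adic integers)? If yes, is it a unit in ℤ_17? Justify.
x ∈ ℤ_17 but not a unit; v_17(x) = 3 > 0

ℤ_17 = {x ∈ ℚ_17 : v_17(x) ≥ 0} and ℤ_17^× = {x ∈ ℤ_17 : v_17(x) = 0}. Here v_17(196520/27) = v_17(num) − v_17(den) = 3; compare against these criteria.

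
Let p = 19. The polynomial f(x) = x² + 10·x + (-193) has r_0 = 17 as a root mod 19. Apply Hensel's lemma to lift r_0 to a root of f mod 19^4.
r_3 = 62546 (mod 130321)

Hensel: r_{i+1} = r_i − f(r_i)·(f′(r_i))^{-1} mod 19^{i+2}, f′(x) = 2x + 10. Iterate:
  r_0 = 17 (mod 19)
  r_1 = 93 (mod 361)
  r_2 = 815 (mod 6859)
  r_3 = 62546 (mod 130321)
Final: r = 62546 satisfies f(r) ≡ 0 mod 19^4.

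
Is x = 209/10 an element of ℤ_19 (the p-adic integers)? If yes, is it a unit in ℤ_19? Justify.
x ∈ ℤ_19 but not a unit; v_19(x) = 1 > 0

ℤ_19 = {x ∈ ℚ_19 : v_19(x) ≥ 0} and ℤ_19^× = {x ∈ ℤ_19 : v_19(x) = 0}. Here v_19(209/10) = v_19(num) − v_19(den) = 1; compare against these criteria.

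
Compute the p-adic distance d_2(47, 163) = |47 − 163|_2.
d_2(47, 163) = 1/4

Step 1 — x − y = 47 − 163 = -116. Step 2 — v_2(-116) = 2 (factor: -116 = −(2^2 · 29); the sign does not affect v_p). Step 3 — |x − y|_2 = 2^{-2} = 1/4.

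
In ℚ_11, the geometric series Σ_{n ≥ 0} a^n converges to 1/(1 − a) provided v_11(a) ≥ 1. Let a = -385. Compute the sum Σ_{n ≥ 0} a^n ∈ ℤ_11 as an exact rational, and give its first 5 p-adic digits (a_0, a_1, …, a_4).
Σ a^n = 1/(1 − a) = 1/386;  first 5 digits = (1, 9, 0, 4, 0)

v_11(a) = 1 ≥ 1, so the series converges in ℤ_11 to 1/(1 − a) = 1/(1 − (-385)) = 1/386. Expand this rational in ℤ_11: compute digits iteratively via d_i = x_i mod 11, x_{i+1} = (x_i − d_i)/11. The first 5 digits are (1, 9, 0, 4, 0).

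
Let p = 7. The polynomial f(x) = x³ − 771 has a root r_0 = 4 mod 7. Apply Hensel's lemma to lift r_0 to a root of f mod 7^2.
r_1 = 32 (mod 49)

Hensel: r_{i+1} = r_i − f(r_i)/f′(r_i) mod 7^{i+2}, where f′(x) = 3x². Iterate:
  r_0 = 4 (mod 7)
  r_1 = 32 (mod 49)
Final: r = 32 with f(r) ≡ 0 mod 7^2.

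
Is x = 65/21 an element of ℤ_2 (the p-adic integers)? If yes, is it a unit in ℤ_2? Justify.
x ∈ ℤ_2^× (unit); v_2(x) = 0

ℤ_2 = {x ∈ ℚ_2 : v_2(x) ≥ 0} and ℤ_2^× = {x ∈ ℤ_2 : v_2(x) = 0}. Here v_2(65/21) = v_2(num) − v_2(den) = 0; compare against these criteria.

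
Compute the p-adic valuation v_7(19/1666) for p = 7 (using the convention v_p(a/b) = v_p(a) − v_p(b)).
v_7(19/1666) = -2

Factor powers of 7 from the numerator and denominator of the reduced fraction: 19 = 7^0 · 19 and 1666 = 7^2 · 34. Apply v_p(a/b) = v_p(a) − v_p(b): v_7(19/1666) = 0 − 2 = -2.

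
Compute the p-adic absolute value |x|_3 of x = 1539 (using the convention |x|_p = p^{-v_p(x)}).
|1539|_3 = 1/81

Step 1 — compute v_3(x) by factoring powers of 3 out of the numerator and denominator: v_3(1539) = 4. Step 2 — apply |x|_p = p^{-v_p(x)} = 3^{-4} = 1/81.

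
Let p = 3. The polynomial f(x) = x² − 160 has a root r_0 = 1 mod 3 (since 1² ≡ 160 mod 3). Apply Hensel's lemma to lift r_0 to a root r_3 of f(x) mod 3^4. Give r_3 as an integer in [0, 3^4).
r_3 = 22 (mod 81)

Hensel's recurrence: r_{i+1} = r_i − f(r_i)·(f′(r_i))^{-1} mod 3^{i+2}, with f′(x) = 2x. Iterate:
  r_0 = 1 (mod 3)
  r_1 = 4 (mod 9)
  r_2 = 22 (mod 27)
  r_3 = 22 (mod 81)
Final: r_3 = 22, and one checks f(r_3) ≡ 0 mod 3^4.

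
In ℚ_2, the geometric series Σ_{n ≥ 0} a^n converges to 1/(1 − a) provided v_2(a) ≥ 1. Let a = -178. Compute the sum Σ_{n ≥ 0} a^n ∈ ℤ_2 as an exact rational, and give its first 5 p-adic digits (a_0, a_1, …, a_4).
Σ a^n = 1/(1 − a) = 1/179;  first 5 digits = (1, 1, 0, 1, 1)

v_2(a) = 1 ≥ 1, so the series converges in ℤ_2 to 1/(1 − a) = 1/(1 − (-178)) = 1/179. Expand this rational in ℤ_2: compute digits iteratively via d_i = x_i mod 2, x_{i+1} = (x_i − d_i)/2. The first 5 digits are (1, 1, 0, 1, 1).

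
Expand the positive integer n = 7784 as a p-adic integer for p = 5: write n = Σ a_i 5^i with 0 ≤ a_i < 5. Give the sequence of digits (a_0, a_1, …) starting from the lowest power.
(a_0, a_1, …) = (4, 1, 1, 2, 2, 2)

Repeated division by 5 gives the digits low-to-high: 7784 = 4 + 1·5^1 + 1·5^2 + 2·5^3 + 2·5^4 + 2·5^5. Digit sequence: (4, 1, 1, 2, 2, 2).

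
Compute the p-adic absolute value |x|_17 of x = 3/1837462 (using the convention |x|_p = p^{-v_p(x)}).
|3/1837462|_17 = 83521

Step 1 — compute v_17(x) by factoring powers of 17 out of the numerator and denominator: v_17(3/1837462) = -4. Step 2 — apply |x|_p = p^{-v_p(x)} = 17^{4} = 83521.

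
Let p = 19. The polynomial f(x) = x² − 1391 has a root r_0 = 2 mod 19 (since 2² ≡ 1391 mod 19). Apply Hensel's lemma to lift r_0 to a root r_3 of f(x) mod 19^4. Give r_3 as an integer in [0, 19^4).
r_3 = 10908 (mod 130321)

Hensel's recurrence: r_{i+1} = r_i − f(r_i)·(f′(r_i))^{-1} mod 19^{i+2}, with f′(x) = 2x. Iterate:
  r_0 = 2 (mod 19)
  r_1 = 78 (mod 361)
  r_2 = 4049 (mod 6859)
  r_3 = 10908 (mod 130321)
Final: r_3 = 10908, and one checks f(r_3) ≡ 0 mod 19^4.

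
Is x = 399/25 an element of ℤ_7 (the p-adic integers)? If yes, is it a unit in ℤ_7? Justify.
x ∈ ℤ_7 but not a unit; v_7(x) = 1 > 0

ℤ_7 = {x ∈ ℚ_7 : v_7(x) ≥ 0} and ℤ_7^× = {x ∈ ℤ_7 : v_7(x) = 0}. Here v_7(399/25) = v_7(num) − v_7(den) = 1; compare against these criteria.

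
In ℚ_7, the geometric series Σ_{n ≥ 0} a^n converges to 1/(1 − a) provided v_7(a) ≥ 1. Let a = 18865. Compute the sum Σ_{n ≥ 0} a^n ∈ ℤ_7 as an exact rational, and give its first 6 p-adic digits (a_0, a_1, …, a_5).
Σ a^n = 1/(1 − a) = -1/18864;  first 6 digits = (1, 0, 0, 6, 0, 1)

v_7(a) = 3 ≥ 1, so the series converges in ℤ_7 to 1/(1 − a) = 1/(1 − 18865) = -1/18864. Expand this rational in ℤ_7: compute digits iteratively via d_i = x_i mod 7, x_{i+1} = (x_i − d_i)/7. The first 6 digits are (1, 0, 0, 6, 0, 1).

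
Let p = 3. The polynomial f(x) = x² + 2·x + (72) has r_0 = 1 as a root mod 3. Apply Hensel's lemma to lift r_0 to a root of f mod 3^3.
r_2 = 7 (mod 27)

Hensel: r_{i+1} = r_i − f(r_i)·(f′(r_i))^{-1} mod 3^{i+2}, f′(x) = 2x + 2. Iterate:
  r_0 = 1 (mod 3)
  r_1 = 7 (mod 9)
  r_2 = 7 (mod 27)
Final: r = 7 satisfies f(r) ≡ 0 mod 3^3.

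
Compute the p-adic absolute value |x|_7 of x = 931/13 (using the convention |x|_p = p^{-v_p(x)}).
|931/13|_7 = 1/49

Step 1 — compute v_7(x) by factoring powers of 7 out of the numerator and denominator: v_7(931/13) = 2. Step 2 — apply |x|_p = p^{-v_p(x)} = 7^{-2} = 1/49.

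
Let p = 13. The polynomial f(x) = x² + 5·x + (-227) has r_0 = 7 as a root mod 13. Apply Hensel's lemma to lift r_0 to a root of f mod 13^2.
r_1 = 59 (mod 169)

Hensel: r_{i+1} = r_i − f(r_i)·(f′(r_i))^{-1} mod 13^{i+2}, f′(x) = 2x + 5. Iterate:
  r_0 = 7 (mod 13)
  r_1 = 59 (mod 169)
Final: r = 59 satisfies f(r) ≡ 0 mod 13^2.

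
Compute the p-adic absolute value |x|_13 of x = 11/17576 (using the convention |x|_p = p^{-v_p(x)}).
|11/17576|_13 = 2197

Step 1 — compute v_13(x) by factoring powers of 13 out of the numerator and denominator: v_13(11/17576) = -3. Step 2 — apply |x|_p = p^{-v_p(x)} = 13^{3} = 2197.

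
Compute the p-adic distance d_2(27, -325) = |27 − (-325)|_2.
d_2(27, -325) = 1/32

Step 1 — x − y = 27 − (-325) = 352. Step 2 — v_2(352) = 5 (factor: 352 = (2^5 · 11); the sign does not affect v_p). Step 3 — |x − y|_2 = 2^{-5} = 1/32.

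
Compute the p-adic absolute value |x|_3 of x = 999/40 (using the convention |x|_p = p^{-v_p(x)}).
|999/40|_3 = 1/27

Step 1 — compute v_3(x) by factoring powers of 3 out of the numerator and denominator: v_3(999/40) = 3. Step 2 — apply |x|_p = p^{-v_p(x)} = 3^{-3} = 1/27.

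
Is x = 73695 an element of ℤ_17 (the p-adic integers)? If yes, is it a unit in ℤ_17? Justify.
x ∈ ℤ_17 but not a unit; v_17(x) = 3 > 0

ℤ_17 = {x ∈ ℚ_17 : v_17(x) ≥ 0} and ℤ_17^× = {x ∈ ℤ_17 : v_17(x) = 0}. Here v_17(73695) = v_17(num) − v_17(den) = 3; compare against these criteria.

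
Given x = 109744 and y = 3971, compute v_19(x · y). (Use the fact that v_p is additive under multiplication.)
v_19(435793424) = 5

v_p(x) = 3 (factor: 109744 = 19^3 · 16); v_p(y) = 2 (factor: 3971 = 19^2 · 11). Additivity: v_p(xy) = v_p(x) + v_p(y) = 3 + 2 = 5. (Direct check: xy = 435793424 = 19^5 · (176).)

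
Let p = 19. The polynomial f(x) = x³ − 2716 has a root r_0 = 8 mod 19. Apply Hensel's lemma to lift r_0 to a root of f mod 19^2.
r_1 = 27 (mod 361)

Hensel: r_{i+1} = r_i − f(r_i)/f′(r_i) mod 19^{i+2}, where f′(x) = 3x². Iterate:
  r_0 = 8 (mod 19)
  r_1 = 27 (mod 361)
Final: r = 27 with f(r) ≡ 0 mod 19^2.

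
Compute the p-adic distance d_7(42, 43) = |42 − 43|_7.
d_7(42, 43) = 1

Step 1 — x − y = 42 − 43 = -1. Step 2 — v_7(-1) = 0 (factor: -1 = −(7^0 · 1); the sign does not affect v_p). Step 3 — |x − y|_7 = 7^{0} = 1.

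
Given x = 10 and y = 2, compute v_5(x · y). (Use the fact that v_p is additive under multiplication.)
v_5(20) = 1

v_p(x) = 1 (factor: 10 = 5^1 · 2); v_p(y) = 0 (factor: 2 = 5^0 · 2). Additivity: v_p(xy) = v_p(x) + v_p(y) = 1 + 0 = 1. (Direct check: xy = 20 = 5^1 · (4).)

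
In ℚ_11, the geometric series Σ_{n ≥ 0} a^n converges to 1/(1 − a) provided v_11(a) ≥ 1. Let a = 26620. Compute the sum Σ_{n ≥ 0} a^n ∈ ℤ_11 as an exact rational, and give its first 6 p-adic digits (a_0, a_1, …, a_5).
Σ a^n = 1/(1 − a) = -1/26619;  first 6 digits = (1, 0, 0, 9, 1, 0)

v_11(a) = 3 ≥ 1, so the series converges in ℤ_11 to 1/(1 − a) = 1/(1 − 26620) = -1/26619. Expand this rational in ℤ_11: compute digits iteratively via d_i = x_i mod 11, x_{i+1} = (x_i − d_i)/11. The first 6 digits are (1, 0, 0, 9, 1, 0).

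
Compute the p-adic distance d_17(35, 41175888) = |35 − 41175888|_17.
d_17(35, 41175888) = 1/1419857

Step 1 — x − y = 35 − 41175888 = -41175853. Step 2 — v_17(-41175853) = 5 (factor: -41175853 = −(17^5 · 29); the sign does not affect v_p). Step 3 — |x − y|_17 = 17^{-5} = 1/1419857.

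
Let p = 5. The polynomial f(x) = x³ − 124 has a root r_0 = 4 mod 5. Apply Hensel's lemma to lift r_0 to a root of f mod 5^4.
r_3 = 249 (mod 625)

Hensel: r_{i+1} = r_i − f(r_i)/f′(r_i) mod 5^{i+2}, where f′(x) = 3x². Iterate:
  r_0 = 4 (mod 5)
  r_1 = 24 (mod 25)
  r_2 = 124 (mod 125)
  r_3 = 249 (mod 625)
Final: r = 249 with f(r) ≡ 0 mod 5^4.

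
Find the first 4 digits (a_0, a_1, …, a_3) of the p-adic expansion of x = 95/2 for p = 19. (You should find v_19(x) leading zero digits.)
(a_0, …, a_3) = (0, 12, 9, 9)

v_19(95/2) = 1, so a_0 = ... = a_0 = 0. Factor out: x = 19^1 · u with u = 5/2 a unit in ℤ_19. Expand u iteratively via a_{v+i} = u_i mod 19, u_{i+1} = (u_i − a_{v+i})/19:
  u_0 = 5/2;  a_1 = 12;  u_1 = (u_0 − 12)/19 = -1/2
  u_1 = -1/2;  a_2 = 9;  u_2 = (u_1 − 9)/19 = -1/2
  u_2 = -1/2;  a_3 = 9;  u_3 = (u_2 − 9)/19 = -1/2
Digits: (0, 12, 9, 9).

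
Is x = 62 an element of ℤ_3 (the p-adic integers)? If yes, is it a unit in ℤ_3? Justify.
x ∈ ℤ_3^× (unit); v_3(x) = 0

ℤ_3 = {x ∈ ℚ_3 : v_3(x) ≥ 0} and ℤ_3^× = {x ∈ ℤ_3 : v_3(x) = 0}. Here v_3(62) = v_3(num) − v_3(den) = 0; compare against these criteria.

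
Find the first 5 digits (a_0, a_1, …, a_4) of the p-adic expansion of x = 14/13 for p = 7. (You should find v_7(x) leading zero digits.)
(a_0, …, a_4) = (0, 5, 2, 5, 3)

v_7(14/13) = 1, so a_0 = ... = a_0 = 0. Factor out: x = 7^1 · u with u = 2/13 a unit in ℤ_7. Expand u iteratively via a_{v+i} = u_i mod 7, u_{i+1} = (u_i − a_{v+i})/7:
  u_0 = 2/13;  a_1 = 5;  u_1 = (u_0 − 5)/7 = -9/13
  u_1 = -9/13;  a_2 = 2;  u_2 = (u_1 − 2)/7 = -5/13
  u_2 = -5/13;  a_3 = 5;  u_3 = (u_2 − 5)/7 = -10/13
  u_3 = -10/13;  a_4 = 3;  u_4 = (u_3 − 3)/7 = -7/13
Digits: (0, 5, 2, 5, 3).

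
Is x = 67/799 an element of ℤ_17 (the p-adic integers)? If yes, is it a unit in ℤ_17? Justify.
x ∉ ℤ_17 (v_17(x) = -1 < 0)

ℤ_17 = {x ∈ ℚ_17 : v_17(x) ≥ 0} and ℤ_17^× = {x ∈ ℤ_17 : v_17(x) = 0}. Here v_17(67/799) = v_17(num) − v_17(den) = -1; compare against these criteria.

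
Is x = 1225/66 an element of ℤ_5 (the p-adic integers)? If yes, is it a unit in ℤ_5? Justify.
x ∈ ℤ_5 but not a unit; v_5(x) = 2 > 0

ℤ_5 = {x ∈ ℚ_5 : v_5(x) ≥ 0} and ℤ_5^× = {x ∈ ℤ_5 : v_5(x) = 0}. Here v_5(1225/66) = v_5(num) − v_5(den) = 2; compare against these criteria.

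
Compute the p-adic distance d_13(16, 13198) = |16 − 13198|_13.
d_13(16, 13198) = 1/2197

Step 1 — x − y = 16 − 13198 = -13182. Step 2 — v_13(-13182) = 3 (factor: -13182 = −(13^3 · 6); the sign does not affect v_p). Step 3 — |x − y|_13 = 13^{-3} = 1/2197.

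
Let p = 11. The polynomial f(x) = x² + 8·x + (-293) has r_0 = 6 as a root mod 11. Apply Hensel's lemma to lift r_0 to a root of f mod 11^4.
r_3 = 1051 (mod 14641)

Hensel: r_{i+1} = r_i − f(r_i)·(f′(r_i))^{-1} mod 11^{i+2}, f′(x) = 2x + 8. Iterate:
  r_0 = 6 (mod 11)
  r_1 = 83 (mod 121)
  r_2 = 1051 (mod 1331)
  r_3 = 1051 (mod 14641)
Final: r = 1051 satisfies f(r) ≡ 0 mod 11^4.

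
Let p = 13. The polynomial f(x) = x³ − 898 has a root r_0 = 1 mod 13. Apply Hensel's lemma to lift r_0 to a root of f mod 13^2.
r_1 = 131 (mod 169)

Hensel: r_{i+1} = r_i − f(r_i)/f′(r_i) mod 13^{i+2}, where f′(x) = 3x². Iterate:
  r_0 = 1 (mod 13)
  r_1 = 131 (mod 169)
Final: r = 131 with f(r) ≡ 0 mod 13^2.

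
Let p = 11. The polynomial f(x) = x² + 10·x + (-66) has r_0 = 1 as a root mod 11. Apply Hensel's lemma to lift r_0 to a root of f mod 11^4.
r_3 = 11067 (mod 14641)

Hensel: r_{i+1} = r_i − f(r_i)·(f′(r_i))^{-1} mod 11^{i+2}, f′(x) = 2x + 10. Iterate:
  r_0 = 1 (mod 11)
  r_1 = 56 (mod 121)
  r_2 = 419 (mod 1331)
  r_3 = 11067 (mod 14641)
Final: r = 11067 satisfies f(r) ≡ 0 mod 11^4.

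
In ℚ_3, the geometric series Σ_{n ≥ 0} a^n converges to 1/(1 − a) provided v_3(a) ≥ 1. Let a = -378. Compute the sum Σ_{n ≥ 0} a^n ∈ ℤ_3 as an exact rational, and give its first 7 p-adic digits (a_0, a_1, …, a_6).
Σ a^n = 1/(1 − a) = 1/379;  first 7 digits = (1, 0, 0, 1, 1, 1, 0)

v_3(a) = 3 ≥ 1, so the series converges in ℤ_3 to 1/(1 − a) = 1/(1 − (-378)) = 1/379. Expand this rational in ℤ_3: compute digits iteratively via d_i = x_i mod 3, x_{i+1} = (x_i − d_i)/3. The first 7 digits are (1, 0, 0, 1, 1, 1, 0).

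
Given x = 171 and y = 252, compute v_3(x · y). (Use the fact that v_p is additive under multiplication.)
v_3(43092) = 4

v_p(x) = 2 (factor: 171 = 3^2 · 19); v_p(y) = 2 (factor: 252 = 3^2 · 28). Additivity: v_p(xy) = v_p(x) + v_p(y) = 2 + 2 = 4. (Direct check: xy = 43092 = 3^4 · (532).)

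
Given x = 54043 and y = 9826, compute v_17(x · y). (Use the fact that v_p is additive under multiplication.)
v_17(531026518) = 6

v_p(x) = 3 (factor: 54043 = 17^3 · 11); v_p(y) = 3 (factor: 9826 = 17^3 · 2). Additivity: v_p(xy) = v_p(x) + v_p(y) = 3 + 3 = 6. (Direct check: xy = 531026518 = 17^6 · (22).)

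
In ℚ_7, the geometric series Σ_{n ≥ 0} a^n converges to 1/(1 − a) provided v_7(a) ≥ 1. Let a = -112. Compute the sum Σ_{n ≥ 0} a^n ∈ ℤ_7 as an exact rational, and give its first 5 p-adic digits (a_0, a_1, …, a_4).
Σ a^n = 1/(1 − a) = 1/113;  first 5 digits = (1, 5, 1, 0, 3)

v_7(a) = 1 ≥ 1, so the series converges in ℤ_7 to 1/(1 − a) = 1/(1 − (-112)) = 1/113. Expand this rational in ℤ_7: compute digits iteratively via d_i = x_i mod 7, x_{i+1} = (x_i − d_i)/7. The first 5 digits are (1, 5, 1, 0, 3).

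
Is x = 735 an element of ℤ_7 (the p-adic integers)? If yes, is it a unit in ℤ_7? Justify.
x ∈ ℤ_7 but not a unit; v_7(x) = 2 > 0

ℤ_7 = {x ∈ ℚ_7 : v_7(x) ≥ 0} and ℤ_7^× = {x ∈ ℤ_7 : v_7(x) = 0}. Here v_7(735) = v_7(num) − v_7(den) = 2; compare against these criteria.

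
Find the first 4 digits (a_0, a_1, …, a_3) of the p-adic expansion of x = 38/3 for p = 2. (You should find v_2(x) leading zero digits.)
(a_0, …, a_3) = (0, 1, 0, 0)

v_2(38/3) = 1, so a_0 = ... = a_0 = 0. Factor out: x = 2^1 · u with u = 19/3 a unit in ℤ_2. Expand u iteratively via a_{v+i} = u_i mod 2, u_{i+1} = (u_i − a_{v+i})/2:
  u_0 = 19/3;  a_1 = 1;  u_1 = (u_0 − 1)/2 = 8/3
  u_1 = 8/3;  a_2 = 0;  u_2 = (u_1 − 0)/2 = 4/3
  u_2 = 4/3;  a_3 = 0;  u_3 = (u_2 − 0)/2 = 2/3
Digits: (0, 1, 0, 0).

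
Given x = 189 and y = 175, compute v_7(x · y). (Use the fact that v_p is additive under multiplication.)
v_7(33075) = 2

v_p(x) = 1 (factor: 189 = 7^1 · 27); v_p(y) = 1 (factor: 175 = 7^1 · 25). Additivity: v_p(xy) = v_p(x) + v_p(y) = 1 + 1 = 2. (Direct check: xy = 33075 = 7^2 · (675).)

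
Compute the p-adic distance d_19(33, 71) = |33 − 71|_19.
d_19(33, 71) = 1/19

Step 1 — x − y = 33 − 71 = -38. Step 2 — v_19(-38) = 1 (factor: -38 = −(19^1 · 2); the sign does not affect v_p). Step 3 — |x − y|_19 = 19^{-1} = 1/19.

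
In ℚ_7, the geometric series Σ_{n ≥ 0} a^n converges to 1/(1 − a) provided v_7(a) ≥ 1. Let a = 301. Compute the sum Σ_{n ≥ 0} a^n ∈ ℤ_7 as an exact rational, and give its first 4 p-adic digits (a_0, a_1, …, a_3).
Σ a^n = 1/(1 − a) = -1/300;  first 4 digits = (1, 1, 0, 0)

v_7(a) = 1 ≥ 1, so the series converges in ℤ_7 to 1/(1 − a) = 1/(1 − 301) = -1/300. Expand this rational in ℤ_7: compute digits iteratively via d_i = x_i mod 7, x_{i+1} = (x_i − d_i)/7. The first 4 digits are (1, 1, 0, 0).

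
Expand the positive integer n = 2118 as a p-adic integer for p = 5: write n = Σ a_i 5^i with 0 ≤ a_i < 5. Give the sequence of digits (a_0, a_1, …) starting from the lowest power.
(a_0, a_1, …) = (3, 3, 4, 1, 3)

Repeated division by 5 gives the digits low-to-high: 2118 = 3 + 3·5^1 + 4·5^2 + 1·5^3 + 3·5^4. Digit sequence: (3, 3, 4, 1, 3).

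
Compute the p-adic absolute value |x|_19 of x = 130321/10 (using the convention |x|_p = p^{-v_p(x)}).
|130321/10|_19 = 1/130321

Step 1 — compute v_19(x) by factoring powers of 19 out of the numerator and denominator: v_19(130321/10) = 4. Step 2 — apply |x|_p = p^{-v_p(x)} = 19^{-4} = 1/130321.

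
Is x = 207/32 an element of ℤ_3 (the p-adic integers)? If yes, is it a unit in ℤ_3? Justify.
x ∈ ℤ_3 but not a unit; v_3(x) = 2 > 0

ℤ_3 = {x ∈ ℚ_3 : v_3(x) ≥ 0} and ℤ_3^× = {x ∈ ℤ_3 : v_3(x) = 0}. Here v_3(207/32) = v_3(num) − v_3(den) = 2; compare against these criteria.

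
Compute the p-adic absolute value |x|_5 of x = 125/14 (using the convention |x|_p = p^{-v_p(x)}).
|125/14|_5 = 1/125

Step 1 — compute v_5(x) by factoring powers of 5 out of the numerator and denominator: v_5(125/14) = 3. Step 2 — apply |x|_p = p^{-v_p(x)} = 5^{-3} = 1/125.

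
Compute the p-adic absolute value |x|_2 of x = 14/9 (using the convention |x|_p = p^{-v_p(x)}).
|14/9|_2 = 1/2

Step 1 — compute v_2(x) by factoring powers of 2 out of the numerator and denominator: v_2(14/9) = 1. Step 2 — apply |x|_p = p^{-v_p(x)} = 2^{-1} = 1/2.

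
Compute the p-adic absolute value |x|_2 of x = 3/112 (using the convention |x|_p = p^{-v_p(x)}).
|3/112|_2 = 16

Step 1 — compute v_2(x) by factoring powers of 2 out of the numerator and denominator: v_2(3/112) = -4. Step 2 — apply |x|_p = p^{-v_p(x)} = 2^{4} = 16.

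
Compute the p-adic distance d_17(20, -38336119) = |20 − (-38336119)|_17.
d_17(20, -38336119) = 1/1419857

Step 1 — x − y = 20 − (-38336119) = 38336139. Step 2 — v_17(38336139) = 5 (factor: 38336139 = (17^5 · 27); the sign does not affect v_p). Step 3 — |x − y|_17 = 17^{-5} = 1/1419857.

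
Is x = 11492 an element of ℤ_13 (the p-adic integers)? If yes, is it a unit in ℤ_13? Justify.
x ∈ ℤ_13 but not a unit; v_13(x) = 2 > 0

ℤ_13 = {x ∈ ℚ_13 : v_13(x) ≥ 0} and ℤ_13^× = {x ∈ ℤ_13 : v_13(x) = 0}. Here v_13(11492) = v_13(num) − v_13(den) = 2; compare against these criteria.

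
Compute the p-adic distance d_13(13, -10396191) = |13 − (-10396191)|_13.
d_13(13, -10396191) = 1/371293

Step 1 — x − y = 13 − (-10396191) = 10396204. Step 2 — v_13(10396204) = 5 (factor: 10396204 = (13^5 · 28); the sign does not affect v_p). Step 3 — |x − y|_13 = 13^{-5} = 1/371293.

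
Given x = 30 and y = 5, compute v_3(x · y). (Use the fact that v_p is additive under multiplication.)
v_3(150) = 1

v_p(x) = 1 (factor: 30 = 3^1 · 10); v_p(y) = 0 (factor: 5 = 3^0 · 5). Additivity: v_p(xy) = v_p(x) + v_p(y) = 1 + 0 = 1. (Direct check: xy = 150 = 3^1 · (50).)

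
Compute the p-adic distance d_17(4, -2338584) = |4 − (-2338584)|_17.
d_17(4, -2338584) = 1/83521

Step 1 — x − y = 4 − (-2338584) = 2338588. Step 2 — v_17(2338588) = 4 (factor: 2338588 = (17^4 · 28); the sign does not affect v_p). Step 3 — |x − y|_17 = 17^{-4} = 1/83521.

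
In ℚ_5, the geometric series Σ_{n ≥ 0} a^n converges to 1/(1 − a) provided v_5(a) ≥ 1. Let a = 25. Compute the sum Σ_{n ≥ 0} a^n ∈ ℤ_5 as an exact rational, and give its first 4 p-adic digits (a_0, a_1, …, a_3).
Σ a^n = 1/(1 − a) = -1/24;  first 4 digits = (1, 0, 1, 0)

v_5(a) = 2 ≥ 1, so the series converges in ℤ_5 to 1/(1 − a) = 1/(1 − 25) = -1/24. Expand this rational in ℤ_5: compute digits iteratively via d_i = x_i mod 5, x_{i+1} = (x_i − d_i)/5. The first 4 digits are (1, 0, 1, 0).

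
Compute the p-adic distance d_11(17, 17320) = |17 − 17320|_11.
d_11(17, 17320) = 1/1331

Step 1 — x − y = 17 − 17320 = -17303. Step 2 — v_11(-17303) = 3 (factor: -17303 = −(11^3 · 13); the sign does not affect v_p). Step 3 — |x − y|_11 = 11^{-3} = 1/1331.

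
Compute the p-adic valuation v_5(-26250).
v_5(-26250) = 4

v_5(n) is the largest exponent k such that 5^k divides n. Factor out: -26250 = -5^4 · 42. (Sign doesn't affect v_p.) So v_5(-26250) = 4.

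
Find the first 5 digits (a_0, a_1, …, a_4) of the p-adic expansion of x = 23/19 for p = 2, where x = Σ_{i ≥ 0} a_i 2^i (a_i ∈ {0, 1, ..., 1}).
(a_0, …, a_4) = (1, 0, 1, 1, 0)

v_2(23/19) = 0 (numerator and denominator both coprime to 2), so x ∈ ℤ_2^×. Compute digits iteratively via a_i = x_i mod 2, x_{i+1} = (x_i − a_i)/2, with x_0 = x:
  x_0 = 23/19;  a_0 = 1;  x_1 = (x_0 − 1)/2 = 2/19
  x_1 = 2/19;  a_1 = 0;  x_2 = (x_1 − 0)/2 = 1/19
  x_2 = 1/19;  a_2 = 1;  x_3 = (x_2 − 1)/2 = -9/19
  x_3 = -9/19;  a_3 = 1;  x_4 = (x_3 − 1)/2 = -14/19
  x_4 = -14/19;  a_4 = 0;  x_5 = (x_4 − 0)/2 = -7/19
Digits: (1, 0, 1, 1, 0).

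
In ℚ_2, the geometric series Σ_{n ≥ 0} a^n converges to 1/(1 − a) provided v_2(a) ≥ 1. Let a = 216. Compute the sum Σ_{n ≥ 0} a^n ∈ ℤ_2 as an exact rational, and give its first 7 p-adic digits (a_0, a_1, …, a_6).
Σ a^n = 1/(1 − a) = -1/215;  first 7 digits = (1, 0, 0, 1, 1, 0, 0)

v_2(a) = 3 ≥ 1, so the series converges in ℤ_2 to 1/(1 − a) = 1/(1 − 216) = -1/215. Expand this rational in ℤ_2: compute digits iteratively via d_i = x_i mod 2, x_{i+1} = (x_i − d_i)/2. The first 7 digits are (1, 0, 0, 1, 1, 0, 0).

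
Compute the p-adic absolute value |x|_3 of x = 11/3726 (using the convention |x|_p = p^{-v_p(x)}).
|11/3726|_3 = 81

Step 1 — compute v_3(x) by factoring powers of 3 out of the numerator and denominator: v_3(11/3726) = -4. Step 2 — apply |x|_p = p^{-v_p(x)} = 3^{4} = 81.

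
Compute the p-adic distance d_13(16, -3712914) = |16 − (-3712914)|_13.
d_13(16, -3712914) = 1/371293

Step 1 — x − y = 16 − (-3712914) = 3712930. Step 2 — v_13(3712930) = 5 (factor: 3712930 = (13^5 · 10); the sign does not affect v_p). Step 3 — |x − y|_13 = 13^{-5} = 1/371293.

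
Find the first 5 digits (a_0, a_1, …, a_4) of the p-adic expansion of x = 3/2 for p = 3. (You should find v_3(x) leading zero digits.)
(a_0, …, a_4) = (0, 2, 1, 1, 1)

v_3(3/2) = 1, so a_0 = ... = a_0 = 0. Factor out: x = 3^1 · u with u = 1/2 a unit in ℤ_3. Expand u iteratively via a_{v+i} = u_i mod 3, u_{i+1} = (u_i − a_{v+i})/3:
  u_0 = 1/2;  a_1 = 2;  u_1 = (u_0 − 2)/3 = -1/2
  u_1 = -1/2;  a_2 = 1;  u_2 = (u_1 − 1)/3 = -1/2
  u_2 = -1/2;  a_3 = 1;  u_3 = (u_2 − 1)/3 = -1/2
  u_3 = -1/2;  a_4 = 1;  u_4 = (u_3 − 1)/3 = -1/2
Digits: (0, 2, 1, 1, 1).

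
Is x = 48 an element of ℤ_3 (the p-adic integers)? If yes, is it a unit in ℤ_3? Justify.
x ∈ ℤ_3 but not a unit; v_3(x) = 1 > 0

ℤ_3 = {x ∈ ℚ_3 : v_3(x) ≥ 0} and ℤ_3^× = {x ∈ ℤ_3 : v_3(x) = 0}. Here v_3(48) = v_3(num) − v_3(den) = 1; compare against these criteria.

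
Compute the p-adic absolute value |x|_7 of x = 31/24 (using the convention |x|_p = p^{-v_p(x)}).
|31/24|_7 = 1

Step 1 — compute v_7(x) by factoring powers of 7 out of the numerator and denominator: v_7(31/24) = 0. Step 2 — apply |x|_p = p^{-v_p(x)} = 7^{0} = 1.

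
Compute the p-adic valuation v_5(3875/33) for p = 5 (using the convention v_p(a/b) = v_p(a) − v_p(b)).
v_5(3875/33) = 3

Factor powers of 5 from the numerator and denominator of the reduced fraction: 3875 = 5^3 · 31 and 33 = 5^0 · 33. Apply v_p(a/b) = v_p(a) − v_p(b): v_5(3875/33) = 3 − 0 = 3.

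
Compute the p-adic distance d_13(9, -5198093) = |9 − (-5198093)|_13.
d_13(9, -5198093) = 1/371293

Step 1 — x − y = 9 − (-5198093) = 5198102. Step 2 — v_13(5198102) = 5 (factor: 5198102 = (13^5 · 14); the sign does not affect v_p). Step 3 — |x − y|_13 = 13^{-5} = 1/371293.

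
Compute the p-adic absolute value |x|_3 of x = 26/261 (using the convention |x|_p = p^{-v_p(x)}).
|26/261|_3 = 9

Step 1 — compute v_3(x) by factoring powers of 3 out of the numerator and denominator: v_3(26/261) = -2. Step 2 — apply |x|_p = p^{-v_p(x)} = 3^{2} = 9.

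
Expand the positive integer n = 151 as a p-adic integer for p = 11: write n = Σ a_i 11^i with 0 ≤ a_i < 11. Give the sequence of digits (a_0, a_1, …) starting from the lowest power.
(a_0, a_1, …) = (8, 2, 1)

Repeated division by 11 gives the digits low-to-high: 151 = 8 + 2·11^1 + 1·11^2. Digit sequence: (8, 2, 1).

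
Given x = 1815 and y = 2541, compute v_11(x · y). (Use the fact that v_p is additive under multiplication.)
v_11(4611915) = 4

v_p(x) = 2 (factor: 1815 = 11^2 · 15); v_p(y) = 2 (factor: 2541 = 11^2 · 21). Additivity: v_p(xy) = v_p(x) + v_p(y) = 2 + 2 = 4. (Direct check: xy = 4611915 = 11^4 · (315).)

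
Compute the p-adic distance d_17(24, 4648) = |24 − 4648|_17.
d_17(24, 4648) = 1/289

Step 1 — x − y = 24 − 4648 = -4624. Step 2 — v_17(-4624) = 2 (factor: -4624 = −(17^2 · 16); the sign does not affect v_p). Step 3 — |x − y|_17 = 17^{-2} = 1/289.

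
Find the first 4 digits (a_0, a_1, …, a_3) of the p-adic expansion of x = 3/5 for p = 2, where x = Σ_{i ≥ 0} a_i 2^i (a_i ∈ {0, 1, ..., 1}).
(a_0, …, a_3) = (1, 1, 1, 0)

v_2(3/5) = 0 (numerator and denominator both coprime to 2), so x ∈ ℤ_2^×. Compute digits iteratively via a_i = x_i mod 2, x_{i+1} = (x_i − a_i)/2, with x_0 = x:
  x_0 = 3/5;  a_0 = 1;  x_1 = (x_0 − 1)/2 = -1/5
  x_1 = -1/5;  a_1 = 1;  x_2 = (x_1 − 1)/2 = -3/5
  x_2 = -3/5;  a_2 = 1;  x_3 = (x_2 − 1)/2 = -4/5
  x_3 = -4/5;  a_3 = 0;  x_4 = (x_3 − 0)/2 = -2/5
Digits: (1, 1, 1, 0).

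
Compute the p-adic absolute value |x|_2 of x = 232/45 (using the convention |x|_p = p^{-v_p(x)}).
|232/45|_2 = 1/8

Step 1 — compute v_2(x) by factoring powers of 2 out of the numerator and denominator: v_2(232/45) = 3. Step 2 — apply |x|_p = p^{-v_p(x)} = 2^{-3} = 1/8.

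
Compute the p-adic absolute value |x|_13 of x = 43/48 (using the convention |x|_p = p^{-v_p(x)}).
|43/48|_13 = 1

Step 1 — compute v_13(x) by factoring powers of 13 out of the numerator and denominator: v_13(43/48) = 0. Step 2 — apply |x|_p = p^{-v_p(x)} = 13^{0} = 1.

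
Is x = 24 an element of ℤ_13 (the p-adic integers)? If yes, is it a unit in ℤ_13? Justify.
x ∈ ℤ_13^× (unit); v_13(x) = 0

ℤ_13 = {x ∈ ℚ_13 : v_13(x) ≥ 0} and ℤ_13^× = {x ∈ ℤ_13 : v_13(x) = 0}. Here v_13(24) = v_13(num) − v_13(den) = 0; compare against these criteria.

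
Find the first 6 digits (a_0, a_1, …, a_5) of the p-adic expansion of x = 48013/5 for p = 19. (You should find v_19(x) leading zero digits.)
(a_0, …, a_5) = (0, 0, 0, 9, 11, 7)

v_19(48013/5) = 3, so a_0 = ... = a_2 = 0. Factor out: x = 19^3 · u with u = 7/5 a unit in ℤ_19. Expand u iteratively via a_{v+i} = u_i mod 19, u_{i+1} = (u_i − a_{v+i})/19:
  u_0 = 7/5;  a_3 = 9;  u_1 = (u_0 − 9)/19 = -2/5
  u_1 = -2/5;  a_4 = 11;  u_2 = (u_1 − 11)/19 = -3/5
  u_2 = -3/5;  a_5 = 7;  u_3 = (u_2 − 7)/19 = -2/5
Digits: (0, 0, 0, 9, 11, 7).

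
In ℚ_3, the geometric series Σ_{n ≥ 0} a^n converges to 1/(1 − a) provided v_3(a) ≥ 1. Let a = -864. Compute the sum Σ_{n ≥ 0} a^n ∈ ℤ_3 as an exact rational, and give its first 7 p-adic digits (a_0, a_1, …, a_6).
Σ a^n = 1/(1 − a) = 1/865;  first 7 digits = (1, 0, 0, 1, 1, 2, 2)

v_3(a) = 3 ≥ 1, so the series converges in ℤ_3 to 1/(1 − a) = 1/(1 − (-864)) = 1/865. Expand this rational in ℤ_3: compute digits iteratively via d_i = x_i mod 3, x_{i+1} = (x_i − d_i)/3. The first 7 digits are (1, 0, 0, 1, 1, 2, 2).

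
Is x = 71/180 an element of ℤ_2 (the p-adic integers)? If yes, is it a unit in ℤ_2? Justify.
x ∉ ℤ_2 (v_2(x) = -2 < 0)

ℤ_2 = {x ∈ ℚ_2 : v_2(x) ≥ 0} and ℤ_2^× = {x ∈ ℤ_2 : v_2(x) = 0}. Here v_2(71/180) = v_2(num) − v_2(den) = -2; compare against these criteria.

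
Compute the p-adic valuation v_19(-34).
v_19(-34) = 0

v_19(n) is the largest exponent k such that 19^k divides n. Factor out: -34 = -19^0 · 34. (Sign doesn't affect v_p.) So v_19(-34) = 0.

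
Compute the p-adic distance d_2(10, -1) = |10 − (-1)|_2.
d_2(10, -1) = 1

Step 1 — x − y = 10 − (-1) = 11. Step 2 — v_2(11) = 0 (factor: 11 = (2^0 · 11); the sign does not affect v_p). Step 3 — |x − y|_2 = 2^{0} = 1.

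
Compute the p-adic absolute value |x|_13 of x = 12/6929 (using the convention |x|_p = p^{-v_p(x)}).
|12/6929|_13 = 169

Step 1 — compute v_13(x) by factoring powers of 13 out of the numerator and denominator: v_13(12/6929) = -2. Step 2 — apply |x|_p = p^{-v_p(x)} = 13^{2} = 169.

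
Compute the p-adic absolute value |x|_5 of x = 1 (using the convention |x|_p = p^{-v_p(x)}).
|1|_5 = 1

Step 1 — compute v_5(x) by factoring powers of 5 out of the numerator and denominator: v_5(1) = 0. Step 2 — apply |x|_p = p^{-v_p(x)} = 5^{0} = 1.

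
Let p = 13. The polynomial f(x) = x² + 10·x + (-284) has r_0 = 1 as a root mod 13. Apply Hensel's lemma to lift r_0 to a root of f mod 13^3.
r_2 = 404 (mod 2197)

Hensel: r_{i+1} = r_i − f(r_i)·(f′(r_i))^{-1} mod 13^{i+2}, f′(x) = 2x + 10. Iterate:
  r_0 = 1 (mod 13)
  r_1 = 66 (mod 169)
  r_2 = 404 (mod 2197)
Final: r = 404 satisfies f(r) ≡ 0 mod 13^3.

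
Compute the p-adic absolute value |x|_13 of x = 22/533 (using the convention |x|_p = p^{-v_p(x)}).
|22/533|_13 = 13

Step 1 — compute v_13(x) by factoring powers of 13 out of the numerator and denominator: v_13(22/533) = -1. Step 2 — apply |x|_p = p^{-v_p(x)} = 13^{1} = 13.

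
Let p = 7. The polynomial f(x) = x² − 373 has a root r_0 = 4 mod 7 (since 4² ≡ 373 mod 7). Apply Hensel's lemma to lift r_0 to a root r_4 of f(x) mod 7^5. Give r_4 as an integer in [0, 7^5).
r_4 = 5555 (mod 16807)

Hensel's recurrence: r_{i+1} = r_i − f(r_i)·(f′(r_i))^{-1} mod 7^{i+2}, with f′(x) = 2x. Iterate:
  r_0 = 4 (mod 7)
  r_1 = 18 (mod 49)
  r_2 = 67 (mod 343)
  r_3 = 753 (mod 2401)
  r_4 = 5555 (mod 16807)
Final: r_4 = 5555, and one checks f(r_4) ≡ 0 mod 7^5.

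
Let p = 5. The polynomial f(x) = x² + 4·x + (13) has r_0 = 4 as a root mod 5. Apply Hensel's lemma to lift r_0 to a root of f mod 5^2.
r_1 = 19 (mod 25)

Hensel: r_{i+1} = r_i − f(r_i)·(f′(r_i))^{-1} mod 5^{i+2}, f′(x) = 2x + 4. Iterate:
  r_0 = 4 (mod 5)
  r_1 = 19 (mod 25)
Final: r = 19 satisfies f(r) ≡ 0 mod 5^2.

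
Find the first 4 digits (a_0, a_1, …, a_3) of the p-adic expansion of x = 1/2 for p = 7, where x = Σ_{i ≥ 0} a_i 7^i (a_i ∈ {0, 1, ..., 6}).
(a_0, …, a_3) = (4, 3, 3, 3)

v_7(1/2) = 0 (numerator and denominator both coprime to 7), so x ∈ ℤ_7^×. Compute digits iteratively via a_i = x_i mod 7, x_{i+1} = (x_i − a_i)/7, with x_0 = x:
  x_0 = 1/2;  a_0 = 4;  x_1 = (x_0 − 4)/7 = -1/2
  x_1 = -1/2;  a_1 = 3;  x_2 = (x_1 − 3)/7 = -1/2
  x_2 = -1/2;  a_2 = 3;  x_3 = (x_2 − 3)/7 = -1/2
  x_3 = -1/2;  a_3 = 3;  x_4 = (x_3 − 3)/7 = -1/2
Digits: (4, 3, 3, 3).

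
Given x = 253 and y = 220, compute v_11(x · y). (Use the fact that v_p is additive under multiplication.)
v_11(55660) = 2

v_p(x) = 1 (factor: 253 = 11^1 · 23); v_p(y) = 1 (factor: 220 = 11^1 · 20). Additivity: v_p(xy) = v_p(x) + v_p(y) = 1 + 1 = 2. (Direct check: xy = 55660 = 11^2 · (460).)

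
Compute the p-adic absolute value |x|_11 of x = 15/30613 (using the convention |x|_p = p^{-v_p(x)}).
|15/30613|_11 = 1331

Step 1 — compute v_11(x) by factoring powers of 11 out of the numerator and denominator: v_11(15/30613) = -3. Step 2 — apply |x|_p = p^{-v_p(x)} = 11^{3} = 1331.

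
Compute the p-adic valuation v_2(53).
v_2(53) = 0

v_2(n) is the largest exponent k such that 2^k divides n. Factor out: 53 = 2^0 · 53. (Sign doesn't affect v_p.) So v_2(53) = 0.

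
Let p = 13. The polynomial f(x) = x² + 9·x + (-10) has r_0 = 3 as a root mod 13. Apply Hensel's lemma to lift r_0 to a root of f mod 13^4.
r_3 = 28551 (mod 28561)

Hensel: r_{i+1} = r_i − f(r_i)·(f′(r_i))^{-1} mod 13^{i+2}, f′(x) = 2x + 9. Iterate:
  r_0 = 3 (mod 13)
  r_1 = 159 (mod 169)
  r_2 = 2187 (mod 2197)
  r_3 = 28551 (mod 28561)
Final: r = 28551 satisfies f(r) ≡ 0 mod 13^4.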